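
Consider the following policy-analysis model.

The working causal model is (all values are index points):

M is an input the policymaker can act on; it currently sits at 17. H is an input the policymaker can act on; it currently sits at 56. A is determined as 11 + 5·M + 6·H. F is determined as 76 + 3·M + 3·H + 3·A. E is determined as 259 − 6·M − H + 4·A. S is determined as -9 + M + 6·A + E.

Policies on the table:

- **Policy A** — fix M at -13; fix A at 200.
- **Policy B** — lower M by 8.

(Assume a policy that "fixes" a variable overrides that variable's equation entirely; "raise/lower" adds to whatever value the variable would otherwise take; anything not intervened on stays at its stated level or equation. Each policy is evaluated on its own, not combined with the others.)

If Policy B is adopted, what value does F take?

1447

Policy B (M − 8):
  M = 17 − 8 = 9
  H = 56
  A = 11 + 5·9 + 6·56 = 392
  F = 76 + 3·9 + 3·56 + 3·392 = 1447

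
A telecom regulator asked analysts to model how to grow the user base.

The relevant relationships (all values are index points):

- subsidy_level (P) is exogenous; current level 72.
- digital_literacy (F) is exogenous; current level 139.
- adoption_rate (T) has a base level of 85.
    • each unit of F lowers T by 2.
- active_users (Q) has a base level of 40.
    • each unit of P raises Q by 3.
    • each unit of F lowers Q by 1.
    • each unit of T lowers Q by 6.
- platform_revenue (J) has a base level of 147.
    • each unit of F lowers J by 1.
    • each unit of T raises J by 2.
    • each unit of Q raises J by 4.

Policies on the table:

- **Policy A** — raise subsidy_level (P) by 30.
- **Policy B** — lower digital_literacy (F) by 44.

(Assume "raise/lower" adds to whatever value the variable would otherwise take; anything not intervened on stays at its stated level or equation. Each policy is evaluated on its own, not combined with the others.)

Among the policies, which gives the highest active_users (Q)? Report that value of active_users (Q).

Policy A (P + 30):
  P = 72 + 30 = 102
  F = 139
  T = 85 − 2·139 = -193
  Q = 40 + 3·102 − 139 − 6·(-193) = 1365
Policy B (F − 44):
  P = 72
  F = 139 − 44 = 95
  T = 85 − 2·95 = -105
  Q = 40 + 3·72 − 95 − 6·(-105) = 791
Comparing — Policy A: Q=1365, Policy B: Q=791. Highest is 1365 (Policy A).

1365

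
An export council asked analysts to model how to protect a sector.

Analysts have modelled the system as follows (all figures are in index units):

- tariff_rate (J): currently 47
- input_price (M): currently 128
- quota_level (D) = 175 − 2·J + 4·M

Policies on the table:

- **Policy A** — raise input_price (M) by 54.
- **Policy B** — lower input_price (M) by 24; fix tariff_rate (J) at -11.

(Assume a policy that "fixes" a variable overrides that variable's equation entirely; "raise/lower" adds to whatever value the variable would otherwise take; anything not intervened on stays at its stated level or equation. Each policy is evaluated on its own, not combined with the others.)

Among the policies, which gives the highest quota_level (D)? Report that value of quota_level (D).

Policy A (M + 54):
  J = 47
  M = 128 + 54 = 182
  D = 175 − 2·47 + 4·182 = 809
Policy B (M − 24, J := -11):
  J = -11
  M = 128 − 24 = 104
  D = 175 − 2·(-11) + 4·104 = 613
Comparing — Policy A: D=809, Policy B: D=613. Highest is 809 (Policy A).

809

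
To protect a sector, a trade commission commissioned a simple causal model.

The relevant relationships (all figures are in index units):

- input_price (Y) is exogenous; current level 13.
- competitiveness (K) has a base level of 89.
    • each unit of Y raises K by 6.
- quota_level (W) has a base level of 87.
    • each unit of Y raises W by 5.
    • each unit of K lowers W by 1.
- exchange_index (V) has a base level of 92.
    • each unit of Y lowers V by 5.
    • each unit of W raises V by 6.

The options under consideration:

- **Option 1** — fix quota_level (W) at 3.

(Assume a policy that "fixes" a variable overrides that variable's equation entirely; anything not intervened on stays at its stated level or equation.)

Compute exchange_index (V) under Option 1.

Option 1 (W := 3):
  Y = 13
  K = 89 + 6·13 = 167
  W = 3
  V = 92 − 5·13 + 6·3 = 45

45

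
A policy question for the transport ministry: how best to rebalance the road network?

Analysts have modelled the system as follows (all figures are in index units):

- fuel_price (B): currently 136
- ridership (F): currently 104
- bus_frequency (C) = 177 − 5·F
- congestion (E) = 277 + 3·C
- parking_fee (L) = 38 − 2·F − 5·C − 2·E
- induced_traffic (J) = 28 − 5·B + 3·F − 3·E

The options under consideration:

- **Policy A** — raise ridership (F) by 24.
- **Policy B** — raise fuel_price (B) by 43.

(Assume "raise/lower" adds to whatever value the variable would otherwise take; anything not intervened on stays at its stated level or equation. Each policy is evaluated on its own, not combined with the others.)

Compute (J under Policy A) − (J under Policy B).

Policy A (F + 24):
  B = 136
  F = 104 + 24 = 128
  C = 177 − 5·128 = -463
  E = 277 + 3·(-463) = -1112
  J = 28 − 5·136 + 3·128 − 3·(-1112) = 3068
Policy B (B + 43):
  B = 136 + 43 = 179
  F = 104
  C = 177 − 5·104 = -343
  E = 277 + 3·(-343) = -752
  J = 28 − 5·179 + 3·104 − 3·(-752) = 1701
J: 3068 − 1701 = 1367

1367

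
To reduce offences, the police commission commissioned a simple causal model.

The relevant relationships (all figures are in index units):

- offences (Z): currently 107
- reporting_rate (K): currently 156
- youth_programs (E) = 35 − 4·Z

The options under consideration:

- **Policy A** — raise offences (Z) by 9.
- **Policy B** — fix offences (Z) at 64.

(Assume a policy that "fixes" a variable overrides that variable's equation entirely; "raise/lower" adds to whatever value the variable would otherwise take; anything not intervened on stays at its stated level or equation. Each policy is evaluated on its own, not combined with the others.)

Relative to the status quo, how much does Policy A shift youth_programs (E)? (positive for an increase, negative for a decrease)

Baseline:
  Z = 107
  E = 35 − 4·107 = -393
Policy A (Z + 9):
  Z = 107 + 9 = 116
  E = 35 − 4·116 = -429
Change in E: -429 − (-393) = -36

-36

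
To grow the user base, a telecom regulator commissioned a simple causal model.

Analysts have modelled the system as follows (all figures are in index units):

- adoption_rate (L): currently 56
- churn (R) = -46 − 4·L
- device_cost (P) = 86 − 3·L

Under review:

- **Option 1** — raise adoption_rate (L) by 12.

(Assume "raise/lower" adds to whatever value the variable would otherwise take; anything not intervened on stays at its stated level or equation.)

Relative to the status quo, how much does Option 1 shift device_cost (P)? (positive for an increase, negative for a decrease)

-36

Baseline:
  L = 56
  P = 86 − 3·56 = -82
Option 1 (L + 12):
  L = 56 + 12 = 68
  P = 86 − 3·68 = -118
Change in P: -118 − (-82) = -36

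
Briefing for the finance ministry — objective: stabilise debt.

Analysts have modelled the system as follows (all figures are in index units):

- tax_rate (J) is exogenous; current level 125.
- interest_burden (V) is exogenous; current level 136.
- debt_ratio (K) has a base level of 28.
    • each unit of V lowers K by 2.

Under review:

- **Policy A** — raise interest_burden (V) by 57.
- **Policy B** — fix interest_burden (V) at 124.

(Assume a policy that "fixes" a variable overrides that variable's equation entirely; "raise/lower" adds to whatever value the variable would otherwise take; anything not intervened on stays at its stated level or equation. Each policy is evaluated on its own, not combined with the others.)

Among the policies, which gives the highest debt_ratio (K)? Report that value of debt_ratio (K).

Policy A (V + 57):
  V = 136 + 57 = 193
  K = 28 − 2·193 = -358
Policy B (V := 124):
  V = 124
  K = 28 − 2·124 = -220
Comparing — Policy A: K=-358, Policy B: K=-220. Highest is -220 (Policy B).

-220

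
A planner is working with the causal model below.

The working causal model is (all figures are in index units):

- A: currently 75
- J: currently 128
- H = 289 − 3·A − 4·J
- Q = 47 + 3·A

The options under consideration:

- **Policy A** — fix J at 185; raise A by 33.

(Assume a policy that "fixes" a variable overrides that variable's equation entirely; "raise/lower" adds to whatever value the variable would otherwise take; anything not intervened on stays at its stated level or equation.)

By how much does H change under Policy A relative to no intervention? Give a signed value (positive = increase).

-327

Baseline:
  A = 75
  J = 128
  H = 289 − 3·75 − 4·128 = -448
Policy A (J := 185, A + 33):
  A = 75 + 33 = 108
  J = 185
  H = 289 − 3·108 − 4·185 = -775
Change in H: -775 − (-448) = -327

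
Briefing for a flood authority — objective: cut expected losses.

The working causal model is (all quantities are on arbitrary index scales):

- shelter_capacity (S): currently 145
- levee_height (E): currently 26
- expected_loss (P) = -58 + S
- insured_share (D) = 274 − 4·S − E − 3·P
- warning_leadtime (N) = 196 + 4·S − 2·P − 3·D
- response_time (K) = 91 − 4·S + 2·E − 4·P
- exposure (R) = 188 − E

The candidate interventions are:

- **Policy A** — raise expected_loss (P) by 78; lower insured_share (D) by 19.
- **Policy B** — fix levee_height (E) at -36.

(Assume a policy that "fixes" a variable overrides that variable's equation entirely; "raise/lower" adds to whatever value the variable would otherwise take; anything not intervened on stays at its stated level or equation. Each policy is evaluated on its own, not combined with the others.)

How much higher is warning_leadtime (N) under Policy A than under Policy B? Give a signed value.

789

Policy A (P + 78, D − 19):
  S = 145
  E = 26
  P = -58 + 145 (+78 from intervention) = 165
  D = 274 − 4·145 − 26 − 3·165 (−19 from intervention) = -846
  N = 196 + 4·145 − 2·165 − 3·(-846) = 2984
Policy B (E := -36):
  S = 145
  E = -36
  P = -58 + 145 = 87
  D = 274 − 4·145 − (-36) − 3·87 = -531
  N = 196 + 4·145 − 2·87 − 3·(-531) = 2195
N: 2984 − 2195 = 789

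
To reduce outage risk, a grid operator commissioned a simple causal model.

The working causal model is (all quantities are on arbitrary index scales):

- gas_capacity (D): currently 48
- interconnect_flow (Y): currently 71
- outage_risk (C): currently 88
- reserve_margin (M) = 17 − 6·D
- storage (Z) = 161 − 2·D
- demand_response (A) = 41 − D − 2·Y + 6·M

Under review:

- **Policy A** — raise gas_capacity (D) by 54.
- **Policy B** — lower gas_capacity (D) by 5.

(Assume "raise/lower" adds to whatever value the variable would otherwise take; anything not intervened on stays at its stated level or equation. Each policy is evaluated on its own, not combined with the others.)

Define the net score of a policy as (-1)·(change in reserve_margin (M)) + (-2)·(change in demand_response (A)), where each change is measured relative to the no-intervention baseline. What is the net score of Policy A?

4320

Baseline:
  D = 48
  Y = 71
  M = 17 − 6·48 = -271
  A = 41 − 48 − 2·71 + 6·(-271) = -1775
Policy A (D + 54):
  D = 48 + 54 = 102
  Y = 71
  M = 17 − 6·102 = -595
  A = 41 − 102 − 2·71 + 6·(-595) = -3773
ΔM = -595 − (-271) = -324; ΔA = -3773 − (-1775) = -1998
Score = (-1)·(-324) + (-2)·(-1998) = 4320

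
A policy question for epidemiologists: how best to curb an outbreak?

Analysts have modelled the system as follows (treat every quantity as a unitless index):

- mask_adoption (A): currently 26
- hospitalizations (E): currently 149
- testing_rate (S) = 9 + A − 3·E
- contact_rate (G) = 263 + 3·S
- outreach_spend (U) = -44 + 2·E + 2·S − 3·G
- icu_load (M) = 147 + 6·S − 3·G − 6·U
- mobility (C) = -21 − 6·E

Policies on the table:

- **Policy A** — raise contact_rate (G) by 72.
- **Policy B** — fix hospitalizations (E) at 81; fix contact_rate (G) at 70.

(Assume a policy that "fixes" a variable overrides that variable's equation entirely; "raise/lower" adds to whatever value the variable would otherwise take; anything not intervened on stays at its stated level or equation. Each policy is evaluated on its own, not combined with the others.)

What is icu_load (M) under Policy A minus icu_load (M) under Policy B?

Policy A (G + 72):
  A = 26
  E = 149
  S = 9 + 26 − 3·149 = -412
  G = 263 + 3·(-412) (+72 from intervention) = -901
  U = -44 + 2·149 + 2·(-412) − 3·(-901) = 2133
  M = 147 + 6·(-412) − 3·(-901) − 6·2133 = -12420
Policy B (E := 81, G := 70):
  A = 26
  E = 81
  S = 9 + 26 − 3·81 = -208
  G = 70
  U = -44 + 2·81 + 2·(-208) − 3·70 = -508
  M = 147 + 6·(-208) − 3·70 − 6·(-508) = 1737
M: -12420 − 1737 = -14157

-14157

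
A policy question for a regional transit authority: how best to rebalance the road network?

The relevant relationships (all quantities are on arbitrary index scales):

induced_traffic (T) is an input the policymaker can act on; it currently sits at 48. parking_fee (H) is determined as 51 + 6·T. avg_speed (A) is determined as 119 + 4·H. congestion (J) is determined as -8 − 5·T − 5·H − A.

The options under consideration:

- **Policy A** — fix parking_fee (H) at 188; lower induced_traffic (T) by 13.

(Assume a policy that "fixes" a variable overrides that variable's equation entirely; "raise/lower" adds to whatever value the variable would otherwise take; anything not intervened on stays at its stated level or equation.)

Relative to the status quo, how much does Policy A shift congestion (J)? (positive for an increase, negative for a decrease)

1424

Baseline:
  T = 48
  H = 51 + 6·48 = 339
  A = 119 + 4·339 = 1475
  J = -8 − 5·48 − 5·339 − 1475 = -3418
Policy A (H := 188, T − 13):
  T = 48 − 13 = 35
  H = 188
  A = 119 + 4·188 = 871
  J = -8 − 5·35 − 5·188 − 871 = -1994
Change in J: -1994 − (-3418) = 1424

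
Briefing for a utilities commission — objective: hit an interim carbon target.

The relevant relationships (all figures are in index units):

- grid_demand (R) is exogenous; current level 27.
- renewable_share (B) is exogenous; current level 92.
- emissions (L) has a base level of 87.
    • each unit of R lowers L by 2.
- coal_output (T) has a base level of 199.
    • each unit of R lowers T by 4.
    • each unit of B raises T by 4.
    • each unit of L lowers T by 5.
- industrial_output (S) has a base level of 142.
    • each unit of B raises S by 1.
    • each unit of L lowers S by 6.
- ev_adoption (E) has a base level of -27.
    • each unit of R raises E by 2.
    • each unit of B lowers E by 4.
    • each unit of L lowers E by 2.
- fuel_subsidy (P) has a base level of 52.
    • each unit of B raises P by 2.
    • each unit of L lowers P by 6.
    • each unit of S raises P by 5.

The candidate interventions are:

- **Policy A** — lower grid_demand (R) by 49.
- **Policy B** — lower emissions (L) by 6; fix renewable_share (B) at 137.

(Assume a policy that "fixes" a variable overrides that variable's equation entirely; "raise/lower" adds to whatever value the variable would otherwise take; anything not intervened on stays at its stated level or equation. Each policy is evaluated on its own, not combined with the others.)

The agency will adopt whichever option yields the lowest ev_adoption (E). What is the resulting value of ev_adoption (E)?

Policy A (R − 49):
  R = 27 − 49 = -22
  B = 92
  L = 87 − 2·(-22) = 131
  E = -27 + 2·(-22) − 4·92 − 2·131 = -701
Policy B (L − 6, B := 137):
  R = 27
  B = 137
  L = 87 − 2·27 (−6 from intervention) = 27
  E = -27 + 2·27 − 4·137 − 2·27 = -575
Comparing — Policy A: E=-701, Policy B: E=-575. Lowest is -701 (Policy A).

-701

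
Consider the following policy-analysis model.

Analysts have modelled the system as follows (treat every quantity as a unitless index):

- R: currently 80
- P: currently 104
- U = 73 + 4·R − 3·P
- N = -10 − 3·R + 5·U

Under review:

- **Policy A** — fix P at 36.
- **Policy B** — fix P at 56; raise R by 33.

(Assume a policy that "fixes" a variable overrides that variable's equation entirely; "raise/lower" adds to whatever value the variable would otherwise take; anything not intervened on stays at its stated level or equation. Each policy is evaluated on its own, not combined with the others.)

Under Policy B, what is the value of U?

Policy B (P := 56, R + 33):
  R = 80 + 33 = 113
  P = 56
  U = 73 + 4·113 − 3·56 = 357

357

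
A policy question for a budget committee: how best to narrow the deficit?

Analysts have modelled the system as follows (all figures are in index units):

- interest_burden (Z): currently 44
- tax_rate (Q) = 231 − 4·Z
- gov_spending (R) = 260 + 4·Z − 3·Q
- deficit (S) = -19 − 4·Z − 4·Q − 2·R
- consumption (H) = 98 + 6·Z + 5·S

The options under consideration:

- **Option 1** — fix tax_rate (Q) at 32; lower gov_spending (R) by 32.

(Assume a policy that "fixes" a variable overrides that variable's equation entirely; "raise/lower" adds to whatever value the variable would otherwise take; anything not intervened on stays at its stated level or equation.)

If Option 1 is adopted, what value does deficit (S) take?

Option 1 (Q := 32, R − 32):
  Z = 44
  Q = 32
  R = 260 + 4·44 − 3·32 (−32 from intervention) = 308
  S = -19 − 4·44 − 4·32 − 2·308 = -939

-939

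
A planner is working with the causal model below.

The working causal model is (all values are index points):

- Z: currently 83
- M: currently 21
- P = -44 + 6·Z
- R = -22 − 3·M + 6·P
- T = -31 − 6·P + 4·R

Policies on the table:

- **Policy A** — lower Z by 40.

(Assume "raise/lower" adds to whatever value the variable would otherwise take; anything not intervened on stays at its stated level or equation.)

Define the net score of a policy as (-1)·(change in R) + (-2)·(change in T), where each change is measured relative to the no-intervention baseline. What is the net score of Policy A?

Baseline:
  Z = 83
  M = 21
  P = -44 + 6·83 = 454
  R = -22 − 3·21 + 6·454 = 2639
  T = -31 − 6·454 + 4·2639 = 7801
Policy A (Z − 40):
  Z = 83 − 40 = 43
  M = 21
  P = -44 + 6·43 = 214
  R = -22 − 3·21 + 6·214 = 1199
  T = -31 − 6·214 + 4·1199 = 3481
ΔR = 1199 − 2639 = -1440; ΔT = 3481 − 7801 = -4320
Score = (-1)·(-1440) + (-2)·(-4320) = 10080

10080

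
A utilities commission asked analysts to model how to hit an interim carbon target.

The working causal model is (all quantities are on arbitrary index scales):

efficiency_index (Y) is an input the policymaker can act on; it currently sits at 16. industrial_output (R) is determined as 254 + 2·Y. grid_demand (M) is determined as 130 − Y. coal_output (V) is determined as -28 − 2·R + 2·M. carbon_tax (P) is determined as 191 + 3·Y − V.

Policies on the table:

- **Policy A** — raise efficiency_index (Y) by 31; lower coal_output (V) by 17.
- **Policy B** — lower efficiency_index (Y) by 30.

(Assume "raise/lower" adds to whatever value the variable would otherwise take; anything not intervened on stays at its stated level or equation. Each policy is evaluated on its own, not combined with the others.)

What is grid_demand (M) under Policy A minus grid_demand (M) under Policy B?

-61

Policy A (Y + 31, V − 17):
  Y = 16 + 31 = 47
  M = 130 − 47 = 83
Policy B (Y − 30):
  Y = 16 − 30 = -14
  M = 130 − (-14) = 144
M: 83 − 144 = -61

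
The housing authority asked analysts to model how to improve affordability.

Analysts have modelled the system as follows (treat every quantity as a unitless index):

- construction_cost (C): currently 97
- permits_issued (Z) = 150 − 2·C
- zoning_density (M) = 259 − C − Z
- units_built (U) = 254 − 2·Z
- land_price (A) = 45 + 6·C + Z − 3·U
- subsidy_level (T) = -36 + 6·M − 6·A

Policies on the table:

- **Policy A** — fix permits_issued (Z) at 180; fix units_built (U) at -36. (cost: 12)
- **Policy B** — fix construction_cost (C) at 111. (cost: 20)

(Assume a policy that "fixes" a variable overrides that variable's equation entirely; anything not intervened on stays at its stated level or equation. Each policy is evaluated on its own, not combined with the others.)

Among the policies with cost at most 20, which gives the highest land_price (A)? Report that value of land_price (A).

915

Policy A (Z := 180, U := -36):
  C = 97
  Z = 180
  U = -36
  A = 45 + 6·97 + 180 − 3·(-36) = 915
Policy B (C := 111):
  C = 111
  Z = 150 − 2·111 = -72
  U = 254 − 2·(-72) = 398
  A = 45 + 6·111 + (-72) − 3·398 = -555
Comparing — Policy A: A=915, Policy B: A=-555. Highest is 915 (Policy A).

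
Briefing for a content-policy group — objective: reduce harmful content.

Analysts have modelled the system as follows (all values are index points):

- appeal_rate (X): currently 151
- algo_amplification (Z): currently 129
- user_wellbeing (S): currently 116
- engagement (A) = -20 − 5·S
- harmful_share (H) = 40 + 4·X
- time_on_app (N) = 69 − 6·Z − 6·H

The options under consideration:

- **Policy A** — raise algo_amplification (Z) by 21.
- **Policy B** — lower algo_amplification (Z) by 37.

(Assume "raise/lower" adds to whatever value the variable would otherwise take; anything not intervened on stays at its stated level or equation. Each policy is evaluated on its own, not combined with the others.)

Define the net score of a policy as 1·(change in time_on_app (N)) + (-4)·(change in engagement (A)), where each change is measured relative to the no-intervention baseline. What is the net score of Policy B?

222

Baseline:
  X = 151
  Z = 129
  S = 116
  A = -20 − 5·116 = -600
  H = 40 + 4·151 = 644
  N = 69 − 6·129 − 6·644 = -4569
Policy B (Z − 37):
  X = 151
  Z = 129 − 37 = 92
  S = 116
  A = -20 − 5·116 = -600
  H = 40 + 4·151 = 644
  N = 69 − 6·92 − 6·644 = -4347
ΔN = -4347 − (-4569) = 222; ΔA = -600 − (-600) = 0
Score = 1·222 + (-4)·0 = 222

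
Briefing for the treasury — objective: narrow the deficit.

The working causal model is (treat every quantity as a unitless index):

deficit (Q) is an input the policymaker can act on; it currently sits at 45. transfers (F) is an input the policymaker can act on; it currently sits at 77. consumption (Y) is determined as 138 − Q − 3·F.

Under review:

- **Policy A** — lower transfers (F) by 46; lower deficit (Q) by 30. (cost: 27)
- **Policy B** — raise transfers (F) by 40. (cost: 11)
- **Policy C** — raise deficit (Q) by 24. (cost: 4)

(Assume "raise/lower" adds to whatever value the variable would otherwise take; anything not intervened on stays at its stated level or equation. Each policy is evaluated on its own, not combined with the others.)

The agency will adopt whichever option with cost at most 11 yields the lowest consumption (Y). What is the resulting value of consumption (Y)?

-258

Policy B (F + 40):
  Q = 45
  F = 77 + 40 = 117
  Y = 138 − 45 − 3·117 = -258
Policy C (Q + 24):
  Q = 45 + 24 = 69
  F = 77
  Y = 138 − 69 − 3·77 = -162
Comparing — Policy B: Y=-258, Policy C: Y=-162. Lowest is -258 (Policy B).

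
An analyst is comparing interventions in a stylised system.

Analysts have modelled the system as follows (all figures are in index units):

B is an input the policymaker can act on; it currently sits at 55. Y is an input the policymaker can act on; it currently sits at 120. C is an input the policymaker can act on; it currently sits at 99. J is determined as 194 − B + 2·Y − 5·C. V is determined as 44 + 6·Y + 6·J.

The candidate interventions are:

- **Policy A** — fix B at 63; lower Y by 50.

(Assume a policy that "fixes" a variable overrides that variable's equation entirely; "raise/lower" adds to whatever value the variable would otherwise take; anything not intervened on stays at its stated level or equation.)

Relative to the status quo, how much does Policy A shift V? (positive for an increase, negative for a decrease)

Baseline:
  B = 55
  Y = 120
  C = 99
  J = 194 − 55 + 2·120 − 5·99 = -116
  V = 44 + 6·120 + 6·(-116) = 68
Policy A (B := 63, Y − 50):
  B = 63
  Y = 120 − 50 = 70
  C = 99
  J = 194 − 63 + 2·70 − 5·99 = -224
  V = 44 + 6·70 + 6·(-224) = -880
Change in V: -880 − 68 = -948

-948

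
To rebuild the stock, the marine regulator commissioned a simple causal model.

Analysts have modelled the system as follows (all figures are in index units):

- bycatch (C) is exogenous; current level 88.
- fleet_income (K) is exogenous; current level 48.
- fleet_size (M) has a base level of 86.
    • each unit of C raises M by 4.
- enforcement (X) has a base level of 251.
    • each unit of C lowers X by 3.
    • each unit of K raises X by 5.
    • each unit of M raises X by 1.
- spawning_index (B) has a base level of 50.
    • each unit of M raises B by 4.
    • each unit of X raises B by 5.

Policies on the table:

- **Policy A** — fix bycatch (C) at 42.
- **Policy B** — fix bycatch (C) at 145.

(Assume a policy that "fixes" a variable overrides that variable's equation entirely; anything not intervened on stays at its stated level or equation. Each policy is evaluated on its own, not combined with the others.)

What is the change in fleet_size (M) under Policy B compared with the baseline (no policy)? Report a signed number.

Baseline:
  C = 88
  M = 86 + 4·88 = 438
Policy B (C := 145):
  C = 145
  M = 86 + 4·145 = 666
Change in M: 666 − 438 = 228

228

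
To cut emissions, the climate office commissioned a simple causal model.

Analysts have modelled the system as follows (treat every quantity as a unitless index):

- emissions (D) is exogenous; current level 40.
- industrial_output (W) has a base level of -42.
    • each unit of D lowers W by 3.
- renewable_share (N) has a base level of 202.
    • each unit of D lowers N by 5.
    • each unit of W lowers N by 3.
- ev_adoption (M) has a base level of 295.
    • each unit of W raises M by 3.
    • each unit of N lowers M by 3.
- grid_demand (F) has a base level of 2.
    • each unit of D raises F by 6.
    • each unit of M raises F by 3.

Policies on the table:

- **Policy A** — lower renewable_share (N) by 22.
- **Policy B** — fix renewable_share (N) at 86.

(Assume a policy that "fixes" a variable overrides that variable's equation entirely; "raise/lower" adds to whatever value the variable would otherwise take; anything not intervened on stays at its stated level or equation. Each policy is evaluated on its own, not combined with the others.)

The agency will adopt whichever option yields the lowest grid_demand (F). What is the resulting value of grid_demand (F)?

-4525

Policy A (N − 22):
  D = 40
  W = -42 − 3·40 = -162
  N = 202 − 5·40 − 3·(-162) (−22 from intervention) = 466
  M = 295 + 3·(-162) − 3·466 = -1589
  F = 2 + 6·40 + 3·(-1589) = -4525
Policy B (N := 86):
  D = 40
  W = -42 − 3·40 = -162
  N = 86
  M = 295 + 3·(-162) − 3·86 = -449
  F = 2 + 6·40 + 3·(-449) = -1105
Comparing — Policy A: F=-4525, Policy B: F=-1105. Lowest is -4525 (Policy A).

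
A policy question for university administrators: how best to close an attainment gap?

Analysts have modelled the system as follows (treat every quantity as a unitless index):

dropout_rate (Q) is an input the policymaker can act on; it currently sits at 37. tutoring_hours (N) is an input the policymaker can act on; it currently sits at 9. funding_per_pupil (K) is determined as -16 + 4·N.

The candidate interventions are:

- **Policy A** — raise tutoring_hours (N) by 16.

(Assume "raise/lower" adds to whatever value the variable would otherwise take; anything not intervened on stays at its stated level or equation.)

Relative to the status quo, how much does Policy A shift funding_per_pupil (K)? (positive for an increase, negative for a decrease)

64

Baseline:
  N = 9
  K = -16 + 4·9 = 20
Policy A (N + 16):
  N = 9 + 16 = 25
  K = -16 + 4·25 = 84
Change in K: 84 − 20 = 64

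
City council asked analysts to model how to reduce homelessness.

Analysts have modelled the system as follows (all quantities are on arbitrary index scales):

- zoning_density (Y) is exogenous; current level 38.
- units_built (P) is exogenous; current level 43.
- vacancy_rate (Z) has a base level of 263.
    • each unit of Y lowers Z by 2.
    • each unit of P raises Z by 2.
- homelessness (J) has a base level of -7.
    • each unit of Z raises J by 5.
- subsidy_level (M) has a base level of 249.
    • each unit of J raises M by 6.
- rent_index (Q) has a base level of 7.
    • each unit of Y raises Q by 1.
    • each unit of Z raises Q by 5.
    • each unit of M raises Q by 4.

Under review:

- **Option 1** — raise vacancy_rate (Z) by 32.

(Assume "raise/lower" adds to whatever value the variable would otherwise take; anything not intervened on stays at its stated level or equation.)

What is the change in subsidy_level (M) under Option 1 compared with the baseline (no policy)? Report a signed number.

Baseline:
  Y = 38
  P = 43
  Z = 263 − 2·38 + 2·43 = 273
  J = -7 + 5·273 = 1358
  M = 249 + 6·1358 = 8397
Option 1 (Z + 32):
  Y = 38
  P = 43
  Z = 263 − 2·38 + 2·43 (+32 from intervention) = 305
  J = -7 + 5·305 = 1518
  M = 249 + 6·1518 = 9357
Change in M: 9357 − 8397 = 960

960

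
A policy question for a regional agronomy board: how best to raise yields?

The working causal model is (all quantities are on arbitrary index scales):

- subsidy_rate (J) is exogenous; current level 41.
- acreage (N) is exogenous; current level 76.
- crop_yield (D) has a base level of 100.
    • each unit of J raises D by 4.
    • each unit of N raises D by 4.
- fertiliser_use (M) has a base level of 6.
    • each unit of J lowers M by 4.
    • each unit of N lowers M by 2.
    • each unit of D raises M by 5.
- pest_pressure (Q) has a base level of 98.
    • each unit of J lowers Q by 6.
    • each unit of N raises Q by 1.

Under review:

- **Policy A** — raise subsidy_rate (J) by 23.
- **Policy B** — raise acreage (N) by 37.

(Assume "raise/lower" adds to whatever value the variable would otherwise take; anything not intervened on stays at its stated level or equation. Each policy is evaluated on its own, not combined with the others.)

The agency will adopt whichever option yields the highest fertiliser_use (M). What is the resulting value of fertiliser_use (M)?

Policy A (J + 23):
  J = 41 + 23 = 64
  N = 76
  D = 100 + 4·64 + 4·76 = 660
  M = 6 − 4·64 − 2·76 + 5·660 = 2898
Policy B (N + 37):
  J = 41
  N = 76 + 37 = 113
  D = 100 + 4·41 + 4·113 = 716
  M = 6 − 4·41 − 2·113 + 5·716 = 3196
Comparing — Policy A: M=2898, Policy B: M=3196. Highest is 3196 (Policy B).

3196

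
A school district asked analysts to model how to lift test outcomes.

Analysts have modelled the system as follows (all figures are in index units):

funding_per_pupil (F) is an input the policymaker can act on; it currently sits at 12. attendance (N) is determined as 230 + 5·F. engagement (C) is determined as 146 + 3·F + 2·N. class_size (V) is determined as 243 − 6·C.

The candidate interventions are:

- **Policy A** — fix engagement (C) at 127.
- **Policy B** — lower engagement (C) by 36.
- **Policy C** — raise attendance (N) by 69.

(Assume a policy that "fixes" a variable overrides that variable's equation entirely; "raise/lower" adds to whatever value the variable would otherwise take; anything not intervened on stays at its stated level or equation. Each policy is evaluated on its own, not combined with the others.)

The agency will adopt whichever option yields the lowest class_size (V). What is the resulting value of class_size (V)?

-5157

Policy A (C := 127):
  F = 12
  N = 230 + 5·12 = 290
  C = 127
  V = 243 − 6·127 = -519
Policy B (C − 36):
  F = 12
  N = 230 + 5·12 = 290
  C = 146 + 3·12 + 2·290 (−36 from intervention) = 726
  V = 243 − 6·726 = -4113
Policy C (N + 69):
  F = 12
  N = 230 + 5·12 (+69 from intervention) = 359
  C = 146 + 3·12 + 2·359 = 900
  V = 243 − 6·900 = -5157
Comparing — Policy A: V=-519, Policy B: V=-4113, Policy C: V=-5157. Lowest is -5157 (Policy C).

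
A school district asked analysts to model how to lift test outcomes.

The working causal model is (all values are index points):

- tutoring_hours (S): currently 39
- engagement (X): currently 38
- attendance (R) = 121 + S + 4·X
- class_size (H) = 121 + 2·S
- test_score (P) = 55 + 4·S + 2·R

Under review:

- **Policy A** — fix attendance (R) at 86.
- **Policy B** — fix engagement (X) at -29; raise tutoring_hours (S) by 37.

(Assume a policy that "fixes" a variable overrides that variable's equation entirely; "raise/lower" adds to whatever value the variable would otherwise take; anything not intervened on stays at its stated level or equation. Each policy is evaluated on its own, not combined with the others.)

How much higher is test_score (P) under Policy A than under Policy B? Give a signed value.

Policy A (R := 86):
  S = 39
  X = 38
  R = 86
  P = 55 + 4·39 + 2·86 = 383
Policy B (X := -29, S + 37):
  S = 39 + 37 = 76
  X = -29
  R = 121 + 76 + 4·(-29) = 81
  P = 55 + 4·76 + 2·81 = 521
P: 383 − 521 = -138

-138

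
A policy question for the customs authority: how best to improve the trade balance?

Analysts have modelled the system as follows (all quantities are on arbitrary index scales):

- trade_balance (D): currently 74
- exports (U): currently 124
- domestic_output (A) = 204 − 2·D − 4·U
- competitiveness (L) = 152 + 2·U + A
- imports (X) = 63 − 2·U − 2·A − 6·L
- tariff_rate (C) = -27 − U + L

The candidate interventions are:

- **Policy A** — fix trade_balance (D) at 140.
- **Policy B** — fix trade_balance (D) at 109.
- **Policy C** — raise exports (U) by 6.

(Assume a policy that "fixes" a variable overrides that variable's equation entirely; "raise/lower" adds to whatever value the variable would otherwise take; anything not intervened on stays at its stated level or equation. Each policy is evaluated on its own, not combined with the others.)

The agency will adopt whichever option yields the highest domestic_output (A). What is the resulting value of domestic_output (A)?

-464

Policy A (D := 140):
  D = 140
  U = 124
  A = 204 − 2·140 − 4·124 = -572
Policy B (D := 109):
  D = 109
  U = 124
  A = 204 − 2·109 − 4·124 = -510
Policy C (U + 6):
  D = 74
  U = 124 + 6 = 130
  A = 204 − 2·74 − 4·130 = -464
Comparing — Policy A: A=-572, Policy B: A=-510, Policy C: A=-464. Highest is -464 (Policy C).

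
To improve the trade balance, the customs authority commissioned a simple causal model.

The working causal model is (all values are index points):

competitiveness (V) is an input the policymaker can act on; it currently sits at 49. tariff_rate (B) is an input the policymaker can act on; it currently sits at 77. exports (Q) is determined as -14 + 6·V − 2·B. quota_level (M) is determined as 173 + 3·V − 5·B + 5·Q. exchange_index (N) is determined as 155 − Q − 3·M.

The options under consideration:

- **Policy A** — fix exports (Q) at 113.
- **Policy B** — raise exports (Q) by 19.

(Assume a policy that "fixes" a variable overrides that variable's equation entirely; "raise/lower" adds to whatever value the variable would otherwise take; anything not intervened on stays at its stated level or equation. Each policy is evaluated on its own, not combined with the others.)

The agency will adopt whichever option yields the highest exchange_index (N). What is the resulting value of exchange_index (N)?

-1458

Policy A (Q := 113):
  V = 49
  B = 77
  Q = 113
  M = 173 + 3·49 − 5·77 + 5·113 = 500
  N = 155 − 113 − 3·500 = -1458
Policy B (Q + 19):
  V = 49
  B = 77
  Q = -14 + 6·49 − 2·77 (+19 from intervention) = 145
  M = 173 + 3·49 − 5·77 + 5·145 = 660
  N = 155 − 145 − 3·660 = -1970
Comparing — Policy A: N=-1458, Policy B: N=-1970. Highest is -1458 (Policy A).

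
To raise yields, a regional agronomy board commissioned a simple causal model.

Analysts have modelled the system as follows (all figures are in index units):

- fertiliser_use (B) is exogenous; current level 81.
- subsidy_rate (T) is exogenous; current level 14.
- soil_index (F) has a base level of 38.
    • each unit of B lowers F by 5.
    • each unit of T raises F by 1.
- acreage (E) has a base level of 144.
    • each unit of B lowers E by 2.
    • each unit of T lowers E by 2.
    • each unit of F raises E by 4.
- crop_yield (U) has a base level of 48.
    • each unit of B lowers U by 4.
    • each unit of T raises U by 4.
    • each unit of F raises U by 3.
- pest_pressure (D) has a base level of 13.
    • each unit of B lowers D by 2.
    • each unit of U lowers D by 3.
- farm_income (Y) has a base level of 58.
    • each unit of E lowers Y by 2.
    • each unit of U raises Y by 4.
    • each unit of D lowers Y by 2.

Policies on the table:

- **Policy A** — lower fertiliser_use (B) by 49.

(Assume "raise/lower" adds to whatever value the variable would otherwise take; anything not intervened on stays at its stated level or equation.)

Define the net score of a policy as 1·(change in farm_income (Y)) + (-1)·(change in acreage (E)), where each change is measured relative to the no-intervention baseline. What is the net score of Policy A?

Baseline:
  B = 81
  T = 14
  F = 38 − 5·81 + 14 = -353
  E = 144 − 2·81 − 2·14 + 4·(-353) = -1458
  U = 48 − 4·81 + 4·14 + 3·(-353) = -1279
  D = 13 − 2·81 − 3·(-1279) = 3688
  Y = 58 − 2·(-1458) + 4·(-1279) − 2·3688 = -9518
Policy A (B − 49):
  B = 81 − 49 = 32
  T = 14
  F = 38 − 5·32 + 14 = -108
  E = 144 − 2·32 − 2·14 + 4·(-108) = -380
  U = 48 − 4·32 + 4·14 + 3·(-108) = -348
  D = 13 − 2·32 − 3·(-348) = 993
  Y = 58 − 2·(-380) + 4·(-348) − 2·993 = -2560
ΔY = -2560 − (-9518) = 6958; ΔE = -380 − (-1458) = 1078
Score = 1·6958 + (-1)·1078 = 5880

5880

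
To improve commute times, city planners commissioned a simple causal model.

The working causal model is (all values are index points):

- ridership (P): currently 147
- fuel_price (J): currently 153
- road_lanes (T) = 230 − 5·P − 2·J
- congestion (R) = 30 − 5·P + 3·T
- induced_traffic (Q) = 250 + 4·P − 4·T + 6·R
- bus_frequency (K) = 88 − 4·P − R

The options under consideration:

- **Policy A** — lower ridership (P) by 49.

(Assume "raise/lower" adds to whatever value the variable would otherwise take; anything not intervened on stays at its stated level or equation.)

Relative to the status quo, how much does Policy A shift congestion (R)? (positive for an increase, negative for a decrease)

980

Baseline:
  P = 147
  J = 153
  T = 230 − 5·147 − 2·153 = -811
  R = 30 − 5·147 + 3·(-811) = -3138
Policy A (P − 49):
  P = 147 − 49 = 98
  J = 153
  T = 230 − 5·98 − 2·153 = -566
  R = 30 − 5·98 + 3·(-566) = -2158
Change in R: -2158 − (-3138) = 980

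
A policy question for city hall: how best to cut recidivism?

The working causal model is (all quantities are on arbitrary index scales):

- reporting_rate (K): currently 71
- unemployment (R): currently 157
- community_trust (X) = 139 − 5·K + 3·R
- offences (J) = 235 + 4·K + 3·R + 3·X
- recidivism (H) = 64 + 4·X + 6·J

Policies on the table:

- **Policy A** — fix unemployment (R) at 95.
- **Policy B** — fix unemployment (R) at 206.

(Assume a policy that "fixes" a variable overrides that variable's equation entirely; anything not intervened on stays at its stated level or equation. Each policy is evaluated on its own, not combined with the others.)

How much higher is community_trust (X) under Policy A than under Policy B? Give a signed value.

-333

Policy A (R := 95):
  K = 71
  R = 95
  X = 139 − 5·71 + 3·95 = 69
Policy B (R := 206):
  K = 71
  R = 206
  X = 139 − 5·71 + 3·206 = 402
X: 69 − 402 = -333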